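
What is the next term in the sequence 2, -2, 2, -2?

Ratios: -2 / 2 = -1.0
This is a geometric sequence with common ratio r = -1.
Next term = -2 * -1 = 2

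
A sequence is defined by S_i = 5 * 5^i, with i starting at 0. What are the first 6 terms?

This is a geometric sequence.
i=0: S_0 = 5 * 5^0 = 5
i=1: S_1 = 5 * 5^1 = 25
i=2: S_2 = 5 * 5^2 = 125
i=3: S_3 = 5 * 5^3 = 625
i=4: S_4 = 5 * 5^4 = 3125
i=5: S_5 = 5 * 5^5 = 15625
The first 6 terms are: [5, 25, 125, 625, 3125, 15625]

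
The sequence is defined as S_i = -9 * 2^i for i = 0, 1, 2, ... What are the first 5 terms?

This is a geometric sequence.
i=0: S_0 = -9 * 2^0 = -9
i=1: S_1 = -9 * 2^1 = -18
i=2: S_2 = -9 * 2^2 = -36
i=3: S_3 = -9 * 2^3 = -72
i=4: S_4 = -9 * 2^4 = -144
The first 5 terms are: [-9, -18, -36, -72, -144]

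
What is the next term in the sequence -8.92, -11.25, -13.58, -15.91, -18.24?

Differences: -11.25 - -8.92 = -2.33
This is an arithmetic sequence with common difference d = -2.33.
Next term = -18.24 + -2.33 = -20.57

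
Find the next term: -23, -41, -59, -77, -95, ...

Differences: -41 - -23 = -18
This is an arithmetic sequence with common difference d = -18.
Next term = -95 + -18 = -113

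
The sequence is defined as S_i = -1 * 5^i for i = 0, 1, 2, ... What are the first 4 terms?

This is a geometric sequence.
i=0: S_0 = -1 * 5^0 = -1
i=1: S_1 = -1 * 5^1 = -5
i=2: S_2 = -1 * 5^2 = -25
i=3: S_3 = -1 * 5^3 = -125
The first 4 terms are: [-1, -5, -25, -125]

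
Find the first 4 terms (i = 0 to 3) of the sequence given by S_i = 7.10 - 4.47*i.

This is an arithmetic sequence.
i=0: S_0 = 7.1 + -4.47*0 = 7.1
i=1: S_1 = 7.1 + -4.47*1 = 2.63
i=2: S_2 = 7.1 + -4.47*2 = -1.84
i=3: S_3 = 7.1 + -4.47*3 = -6.31
The first 4 terms are: [7.1, 2.63, -1.84, -6.31]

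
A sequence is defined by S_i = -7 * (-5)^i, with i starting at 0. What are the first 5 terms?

This is a geometric sequence.
i=0: S_0 = -7 * (-5)^0 = -7
i=1: S_1 = -7 * (-5)^1 = 35
i=2: S_2 = -7 * (-5)^2 = -175
i=3: S_3 = -7 * (-5)^3 = 875
i=4: S_4 = -7 * (-5)^4 = -4375
The first 5 terms are: [-7, 35, -175, 875, -4375]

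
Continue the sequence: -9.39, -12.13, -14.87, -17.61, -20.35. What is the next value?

Differences: -12.13 - -9.39 = -2.74
This is an arithmetic sequence with common difference d = -2.74.
Next term = -20.35 + -2.74 = -23.09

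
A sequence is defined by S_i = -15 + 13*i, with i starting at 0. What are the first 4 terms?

This is an arithmetic sequence.
i=0: S_0 = -15 + 13*0 = -15
i=1: S_1 = -15 + 13*1 = -2
i=2: S_2 = -15 + 13*2 = 11
i=3: S_3 = -15 + 13*3 = 24
The first 4 terms are: [-15, -2, 11, 24]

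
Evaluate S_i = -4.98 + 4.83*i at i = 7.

S_7 = -4.98 + 4.83*7 = -4.98 + 33.81 = 28.83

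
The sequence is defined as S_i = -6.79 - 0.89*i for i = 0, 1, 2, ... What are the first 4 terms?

This is an arithmetic sequence.
i=0: S_0 = -6.79 + -0.89*0 = -6.79
i=1: S_1 = -6.79 + -0.89*1 = -7.68
i=2: S_2 = -6.79 + -0.89*2 = -8.57
i=3: S_3 = -6.79 + -0.89*3 = -9.46
The first 4 terms are: [-6.79, -7.68, -8.57, -9.46]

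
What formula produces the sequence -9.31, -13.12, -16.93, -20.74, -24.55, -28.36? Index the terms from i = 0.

Check differences: -13.12 - -9.31 = -3.81
-16.93 - -13.12 = -3.81
Common difference d = -3.81.
First term a = -9.31.
Formula: S_i = -9.31 - 3.81*i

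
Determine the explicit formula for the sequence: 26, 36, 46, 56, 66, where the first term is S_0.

Check differences: 36 - 26 = 10
46 - 36 = 10
Common difference d = 10.
First term a = 26.
Formula: S_i = 26 + 10*i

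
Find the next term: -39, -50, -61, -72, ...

Differences: -50 - -39 = -11
This is an arithmetic sequence with common difference d = -11.
Next term = -72 + -11 = -83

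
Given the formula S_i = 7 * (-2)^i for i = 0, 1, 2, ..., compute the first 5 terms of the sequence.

This is a geometric sequence.
i=0: S_0 = 7 * (-2)^0 = 7
i=1: S_1 = 7 * (-2)^1 = -14
i=2: S_2 = 7 * (-2)^2 = 28
i=3: S_3 = 7 * (-2)^3 = -56
i=4: S_4 = 7 * (-2)^4 = 112
The first 5 terms are: [7, -14, 28, -56, 112]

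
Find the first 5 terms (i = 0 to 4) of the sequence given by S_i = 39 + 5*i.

This is an arithmetic sequence.
i=0: S_0 = 39 + 5*0 = 39
i=1: S_1 = 39 + 5*1 = 44
i=2: S_2 = 39 + 5*2 = 49
i=3: S_3 = 39 + 5*3 = 54
i=4: S_4 = 39 + 5*4 = 59
The first 5 terms are: [39, 44, 49, 54, 59]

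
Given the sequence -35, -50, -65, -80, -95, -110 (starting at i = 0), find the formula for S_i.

Check differences: -50 - -35 = -15
-65 - -50 = -15
Common difference d = -15.
First term a = -35.
Formula: S_i = -35 - 15*i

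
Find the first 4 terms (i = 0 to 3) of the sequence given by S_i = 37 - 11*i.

This is an arithmetic sequence.
i=0: S_0 = 37 + -11*0 = 37
i=1: S_1 = 37 + -11*1 = 26
i=2: S_2 = 37 + -11*2 = 15
i=3: S_3 = 37 + -11*3 = 4
The first 4 terms are: [37, 26, 15, 4]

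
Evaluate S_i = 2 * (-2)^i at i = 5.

S_5 = 2 * (-2)^5 = 2 * -32 = -64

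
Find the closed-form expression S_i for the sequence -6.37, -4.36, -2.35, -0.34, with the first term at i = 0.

Check differences: -4.36 - -6.37 = 2.01
-2.35 - -4.36 = 2.01
Common difference d = 2.01.
First term a = -6.37.
Formula: S_i = -6.37 + 2.01*i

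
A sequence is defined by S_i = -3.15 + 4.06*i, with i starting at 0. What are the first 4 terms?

This is an arithmetic sequence.
i=0: S_0 = -3.15 + 4.06*0 = -3.15
i=1: S_1 = -3.15 + 4.06*1 = 0.91
i=2: S_2 = -3.15 + 4.06*2 = 4.97
i=3: S_3 = -3.15 + 4.06*3 = 9.03
The first 4 terms are: [-3.15, 0.91, 4.97, 9.03]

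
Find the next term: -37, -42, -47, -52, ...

Differences: -42 - -37 = -5
This is an arithmetic sequence with common difference d = -5.
Next term = -52 + -5 = -57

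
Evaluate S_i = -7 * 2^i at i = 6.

S_6 = -7 * 2^6 = -7 * 64 = -448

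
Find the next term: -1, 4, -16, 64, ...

Ratios: 4 / -1 = -4.0
This is a geometric sequence with common ratio r = -4.
Next term = 64 * -4 = -256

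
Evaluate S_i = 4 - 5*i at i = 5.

S_5 = 4 + -5*5 = 4 + -25 = -21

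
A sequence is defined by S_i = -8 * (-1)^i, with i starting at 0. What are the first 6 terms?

This is a geometric sequence.
i=0: S_0 = -8 * (-1)^0 = -8
i=1: S_1 = -8 * (-1)^1 = 8
i=2: S_2 = -8 * (-1)^2 = -8
i=3: S_3 = -8 * (-1)^3 = 8
i=4: S_4 = -8 * (-1)^4 = -8
i=5: S_5 = -8 * (-1)^5 = 8
The first 6 terms are: [-8, 8, -8, 8, -8, 8]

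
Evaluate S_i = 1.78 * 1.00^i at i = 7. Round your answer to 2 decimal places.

S_7 = 1.78 * 1.0^7 = 1.78 * 1 = 1.78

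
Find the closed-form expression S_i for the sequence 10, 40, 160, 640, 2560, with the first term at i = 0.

Check ratios: 40 / 10 = 4.0
Common ratio r = 4.
First term a = 10.
Formula: S_i = 10 * 4^i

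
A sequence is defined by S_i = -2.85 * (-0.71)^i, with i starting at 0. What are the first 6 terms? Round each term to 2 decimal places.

This is a geometric sequence.
i=0: S_0 = -2.85 * (-0.71)^0 = -2.85
i=1: S_1 = -2.85 * (-0.71)^1 ≈ 2.02
i=2: S_2 = -2.85 * (-0.71)^2 ≈ -1.44
i=3: S_3 = -2.85 * (-0.71)^3 ≈ 1.02
i=4: S_4 = -2.85 * (-0.71)^4 ≈ -0.72
i=5: S_5 = -2.85 * (-0.71)^5 ≈ 0.51
The first 6 terms are: [-2.85, 2.02, -1.44, 1.02, -0.72, 0.51]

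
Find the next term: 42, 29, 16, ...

Differences: 29 - 42 = -13
This is an arithmetic sequence with common difference d = -13.
Next term = 16 + -13 = 3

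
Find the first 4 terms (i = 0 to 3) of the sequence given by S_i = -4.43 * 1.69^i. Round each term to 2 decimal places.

This is a geometric sequence.
i=0: S_0 = -4.43 * 1.69^0 = -4.43
i=1: S_1 = -4.43 * 1.69^1 ≈ -7.49
i=2: S_2 = -4.43 * 1.69^2 ≈ -12.65
i=3: S_3 = -4.43 * 1.69^3 ≈ -21.38
The first 4 terms are: [-4.43, -7.49, -12.65, -21.38]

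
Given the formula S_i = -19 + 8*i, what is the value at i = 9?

S_9 = -19 + 8*9 = -19 + 72 = 53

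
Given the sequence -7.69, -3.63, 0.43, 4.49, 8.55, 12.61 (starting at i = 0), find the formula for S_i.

Check differences: -3.63 - -7.69 = 4.06
0.43 - -3.63 = 4.06
Common difference d = 4.06.
First term a = -7.69.
Formula: S_i = -7.69 + 4.06*i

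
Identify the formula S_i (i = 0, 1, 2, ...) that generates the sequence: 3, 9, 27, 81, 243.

Check ratios: 9 / 3 = 3.0
Common ratio r = 3.
First term a = 3.
Formula: S_i = 3 * 3^i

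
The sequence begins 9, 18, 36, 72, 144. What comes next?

Ratios: 18 / 9 = 2.0
This is a geometric sequence with common ratio r = 2.
Next term = 144 * 2 = 288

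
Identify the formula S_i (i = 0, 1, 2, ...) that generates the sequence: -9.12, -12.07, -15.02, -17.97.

Check differences: -12.07 - -9.12 = -2.95
-15.02 - -12.07 = -2.95
Common difference d = -2.95.
First term a = -9.12.
Formula: S_i = -9.12 - 2.95*i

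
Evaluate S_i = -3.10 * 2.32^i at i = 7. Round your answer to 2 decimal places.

S_7 = -3.1 * 2.32^7 ≈ -3.1 * 361.7561 ≈ -1121.44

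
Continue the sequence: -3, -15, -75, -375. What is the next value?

Ratios: -15 / -3 = 5.0
This is a geometric sequence with common ratio r = 5.
Next term = -375 * 5 = -1875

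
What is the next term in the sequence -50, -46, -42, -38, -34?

Differences: -46 - -50 = 4
This is an arithmetic sequence with common difference d = 4.
Next term = -34 + 4 = -30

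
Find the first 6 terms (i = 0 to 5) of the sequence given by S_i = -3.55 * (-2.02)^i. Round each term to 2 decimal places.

This is a geometric sequence.
i=0: S_0 = -3.55 * (-2.02)^0 = -3.55
i=1: S_1 = -3.55 * (-2.02)^1 ≈ 7.17
i=2: S_2 = -3.55 * (-2.02)^2 ≈ -14.49
i=3: S_3 = -3.55 * (-2.02)^3 ≈ 29.26
i=4: S_4 = -3.55 * (-2.02)^4 ≈ -59.11
i=5: S_5 = -3.55 * (-2.02)^5 ≈ 119.39
The first 6 terms are: [-3.55, 7.17, -14.49, 29.26, -59.11, 119.39]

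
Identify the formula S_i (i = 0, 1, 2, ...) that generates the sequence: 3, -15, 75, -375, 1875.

Check ratios: -15 / 3 = -5.0
Common ratio r = -5.
First term a = 3.
Formula: S_i = 3 * (-5)^i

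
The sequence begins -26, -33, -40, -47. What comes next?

Differences: -33 - -26 = -7
This is an arithmetic sequence with common difference d = -7.
Next term = -47 + -7 = -54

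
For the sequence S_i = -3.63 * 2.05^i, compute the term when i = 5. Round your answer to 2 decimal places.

S_5 = -3.63 * 2.05^5 ≈ -3.63 * 36.2051 ≈ -131.42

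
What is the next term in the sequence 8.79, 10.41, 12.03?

Differences: 10.41 - 8.79 = 1.62
This is an arithmetic sequence with common difference d = 1.62.
Next term = 12.03 + 1.62 = 13.65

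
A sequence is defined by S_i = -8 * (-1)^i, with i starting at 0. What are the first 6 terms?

This is a geometric sequence.
i=0: S_0 = -8 * (-1)^0 = -8
i=1: S_1 = -8 * (-1)^1 = 8
i=2: S_2 = -8 * (-1)^2 = -8
i=3: S_3 = -8 * (-1)^3 = 8
i=4: S_4 = -8 * (-1)^4 = -8
i=5: S_5 = -8 * (-1)^5 = 8
The first 6 terms are: [-8, 8, -8, 8, -8, 8]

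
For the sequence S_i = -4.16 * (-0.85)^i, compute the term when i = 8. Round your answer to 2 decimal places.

S_8 = -4.16 * (-0.85)^8 ≈ -4.16 * 0.2725 ≈ -1.13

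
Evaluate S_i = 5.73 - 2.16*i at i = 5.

S_5 = 5.73 + -2.16*5 = 5.73 + -10.8 = -5.07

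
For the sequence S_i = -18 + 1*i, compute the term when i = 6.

S_6 = -18 + 1*6 = -18 + 6 = -12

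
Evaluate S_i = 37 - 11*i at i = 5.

S_5 = 37 + -11*5 = 37 + -55 = -18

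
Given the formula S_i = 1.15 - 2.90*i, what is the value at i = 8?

S_8 = 1.15 + -2.9*8 = 1.15 + -23.2 = -22.05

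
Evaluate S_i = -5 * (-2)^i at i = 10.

S_10 = -5 * (-2)^10 = -5 * 1024 = -5120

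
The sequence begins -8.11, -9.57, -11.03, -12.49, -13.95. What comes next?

Differences: -9.57 - -8.11 = -1.46
This is an arithmetic sequence with common difference d = -1.46.
Next term = -13.95 + -1.46 = -15.41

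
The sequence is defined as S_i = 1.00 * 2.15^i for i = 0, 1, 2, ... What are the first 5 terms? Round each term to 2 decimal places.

This is a geometric sequence.
i=0: S_0 = 1.0 * 2.15^0 = 1.0
i=1: S_1 = 1.0 * 2.15^1 = 2.15
i=2: S_2 = 1.0 * 2.15^2 ≈ 4.62
i=3: S_3 = 1.0 * 2.15^3 ≈ 9.94
i=4: S_4 = 1.0 * 2.15^4 ≈ 21.37
The first 5 terms are: [1.0, 2.15, 4.62, 9.94, 21.37]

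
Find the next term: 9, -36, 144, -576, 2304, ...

Ratios: -36 / 9 = -4.0
This is a geometric sequence with common ratio r = -4.
Next term = 2304 * -4 = -9216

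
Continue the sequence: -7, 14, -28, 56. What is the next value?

Ratios: 14 / -7 = -2.0
This is a geometric sequence with common ratio r = -2.
Next term = 56 * -2 = -112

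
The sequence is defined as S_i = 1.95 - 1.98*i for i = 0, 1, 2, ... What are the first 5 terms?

This is an arithmetic sequence.
i=0: S_0 = 1.95 + -1.98*0 = 1.95
i=1: S_1 = 1.95 + -1.98*1 = -0.03
i=2: S_2 = 1.95 + -1.98*2 = -2.01
i=3: S_3 = 1.95 + -1.98*3 = -3.99
i=4: S_4 = 1.95 + -1.98*4 = -5.97
The first 5 terms are: [1.95, -0.03, -2.01, -3.99, -5.97]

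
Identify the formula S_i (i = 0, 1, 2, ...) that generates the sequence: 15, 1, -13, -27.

Check differences: 1 - 15 = -14
-13 - 1 = -14
Common difference d = -14.
First term a = 15.
Formula: S_i = 15 - 14*i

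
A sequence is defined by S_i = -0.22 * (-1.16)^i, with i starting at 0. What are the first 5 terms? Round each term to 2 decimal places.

This is a geometric sequence.
i=0: S_0 = -0.22 * (-1.16)^0 = -0.22
i=1: S_1 = -0.22 * (-1.16)^1 ≈ 0.26
i=2: S_2 = -0.22 * (-1.16)^2 ≈ -0.3
i=3: S_3 = -0.22 * (-1.16)^3 ≈ 0.34
i=4: S_4 = -0.22 * (-1.16)^4 ≈ -0.4
The first 5 terms are: [-0.22, 0.26, -0.3, 0.34, -0.4]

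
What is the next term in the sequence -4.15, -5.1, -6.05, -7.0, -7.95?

Differences: -5.1 - -4.15 = -0.95
This is an arithmetic sequence with common difference d = -0.95.
Next term = -7.95 + -0.95 = -8.9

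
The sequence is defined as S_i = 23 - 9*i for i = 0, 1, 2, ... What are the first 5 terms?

This is an arithmetic sequence.
i=0: S_0 = 23 + -9*0 = 23
i=1: S_1 = 23 + -9*1 = 14
i=2: S_2 = 23 + -9*2 = 5
i=3: S_3 = 23 + -9*3 = -4
i=4: S_4 = 23 + -9*4 = -13
The first 5 terms are: [23, 14, 5, -4, -13]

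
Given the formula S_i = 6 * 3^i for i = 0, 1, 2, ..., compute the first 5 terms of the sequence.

This is a geometric sequence.
i=0: S_0 = 6 * 3^0 = 6
i=1: S_1 = 6 * 3^1 = 18
i=2: S_2 = 6 * 3^2 = 54
i=3: S_3 = 6 * 3^3 = 162
i=4: S_4 = 6 * 3^4 = 486
The first 5 terms are: [6, 18, 54, 162, 486]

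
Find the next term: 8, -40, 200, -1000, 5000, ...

Ratios: -40 / 8 = -5.0
This is a geometric sequence with common ratio r = -5.
Next term = 5000 * -5 = -25000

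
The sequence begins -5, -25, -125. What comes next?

Ratios: -25 / -5 = 5.0
This is a geometric sequence with common ratio r = 5.
Next term = -125 * 5 = -625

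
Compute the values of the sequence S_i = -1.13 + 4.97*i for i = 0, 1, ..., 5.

This is an arithmetic sequence.
i=0: S_0 = -1.13 + 4.97*0 = -1.13
i=1: S_1 = -1.13 + 4.97*1 = 3.84
i=2: S_2 = -1.13 + 4.97*2 = 8.81
i=3: S_3 = -1.13 + 4.97*3 = 13.78
i=4: S_4 = -1.13 + 4.97*4 = 18.75
i=5: S_5 = -1.13 + 4.97*5 = 23.72
The first 6 terms are: [-1.13, 3.84, 8.81, 13.78, 18.75, 23.72]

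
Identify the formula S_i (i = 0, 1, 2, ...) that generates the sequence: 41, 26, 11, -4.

Check differences: 26 - 41 = -15
11 - 26 = -15
Common difference d = -15.
First term a = 41.
Formula: S_i = 41 - 15*i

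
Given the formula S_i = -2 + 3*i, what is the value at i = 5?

S_5 = -2 + 3*5 = -2 + 15 = 13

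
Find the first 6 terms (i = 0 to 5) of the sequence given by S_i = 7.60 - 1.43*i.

This is an arithmetic sequence.
i=0: S_0 = 7.6 + -1.43*0 = 7.6
i=1: S_1 = 7.6 + -1.43*1 = 6.17
i=2: S_2 = 7.6 + -1.43*2 = 4.74
i=3: S_3 = 7.6 + -1.43*3 = 3.31
i=4: S_4 = 7.6 + -1.43*4 = 1.88
i=5: S_5 = 7.6 + -1.43*5 = 0.45
The first 6 terms are: [7.6, 6.17, 4.74, 3.31, 1.88, 0.45]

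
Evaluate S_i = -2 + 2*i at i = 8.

S_8 = -2 + 2*8 = -2 + 16 = 14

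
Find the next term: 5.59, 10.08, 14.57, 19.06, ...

Differences: 10.08 - 5.59 = 4.49
This is an arithmetic sequence with common difference d = 4.49.
Next term = 19.06 + 4.49 = 23.55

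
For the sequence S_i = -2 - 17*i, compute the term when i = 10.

S_10 = -2 + -17*10 = -2 + -170 = -172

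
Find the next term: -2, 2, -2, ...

Ratios: 2 / -2 = -1.0
This is a geometric sequence with common ratio r = -1.
Next term = -2 * -1 = 2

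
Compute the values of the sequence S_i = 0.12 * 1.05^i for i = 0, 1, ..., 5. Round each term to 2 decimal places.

This is a geometric sequence.
i=0: S_0 = 0.12 * 1.05^0 = 0.12
i=1: S_1 = 0.12 * 1.05^1 ≈ 0.13
i=2: S_2 = 0.12 * 1.05^2 ≈ 0.13
i=3: S_3 = 0.12 * 1.05^3 ≈ 0.14
i=4: S_4 = 0.12 * 1.05^4 ≈ 0.15
i=5: S_5 = 0.12 * 1.05^5 ≈ 0.15
The first 6 terms are: [0.12, 0.13, 0.13, 0.14, 0.15, 0.15]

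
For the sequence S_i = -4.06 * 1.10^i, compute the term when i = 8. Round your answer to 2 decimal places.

S_8 = -4.06 * 1.1^8 ≈ -4.06 * 2.1436 ≈ -8.7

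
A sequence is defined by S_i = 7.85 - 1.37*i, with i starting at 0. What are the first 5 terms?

This is an arithmetic sequence.
i=0: S_0 = 7.85 + -1.37*0 = 7.85
i=1: S_1 = 7.85 + -1.37*1 = 6.48
i=2: S_2 = 7.85 + -1.37*2 = 5.11
i=3: S_3 = 7.85 + -1.37*3 = 3.74
i=4: S_4 = 7.85 + -1.37*4 = 2.37
The first 5 terms are: [7.85, 6.48, 5.11, 3.74, 2.37]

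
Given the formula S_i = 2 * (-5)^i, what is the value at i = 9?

S_9 = 2 * (-5)^9 = 2 * -1953125 = -3906250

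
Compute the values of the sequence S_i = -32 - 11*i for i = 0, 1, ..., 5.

This is an arithmetic sequence.
i=0: S_0 = -32 + -11*0 = -32
i=1: S_1 = -32 + -11*1 = -43
i=2: S_2 = -32 + -11*2 = -54
i=3: S_3 = -32 + -11*3 = -65
i=4: S_4 = -32 + -11*4 = -76
i=5: S_5 = -32 + -11*5 = -87
The first 6 terms are: [-32, -43, -54, -65, -76, -87]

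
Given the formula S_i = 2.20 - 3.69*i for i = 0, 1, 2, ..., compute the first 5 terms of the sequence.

This is an arithmetic sequence.
i=0: S_0 = 2.2 + -3.69*0 = 2.2
i=1: S_1 = 2.2 + -3.69*1 = -1.49
i=2: S_2 = 2.2 + -3.69*2 = -5.18
i=3: S_3 = 2.2 + -3.69*3 = -8.87
i=4: S_4 = 2.2 + -3.69*4 = -12.56
The first 5 terms are: [2.2, -1.49, -5.18, -8.87, -12.56]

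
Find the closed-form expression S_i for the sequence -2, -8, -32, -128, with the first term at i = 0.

Check ratios: -8 / -2 = 4.0
Common ratio r = 4.
First term a = -2.
Formula: S_i = -2 * 4^i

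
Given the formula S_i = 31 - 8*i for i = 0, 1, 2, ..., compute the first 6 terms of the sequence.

This is an arithmetic sequence.
i=0: S_0 = 31 + -8*0 = 31
i=1: S_1 = 31 + -8*1 = 23
i=2: S_2 = 31 + -8*2 = 15
i=3: S_3 = 31 + -8*3 = 7
i=4: S_4 = 31 + -8*4 = -1
i=5: S_5 = 31 + -8*5 = -9
The first 6 terms are: [31, 23, 15, 7, -1, -9]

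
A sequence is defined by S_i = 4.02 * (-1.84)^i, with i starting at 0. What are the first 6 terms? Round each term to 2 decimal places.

This is a geometric sequence.
i=0: S_0 = 4.02 * (-1.84)^0 = 4.02
i=1: S_1 = 4.02 * (-1.84)^1 ≈ -7.4
i=2: S_2 = 4.02 * (-1.84)^2 ≈ 13.61
i=3: S_3 = 4.02 * (-1.84)^3 ≈ -25.04
i=4: S_4 = 4.02 * (-1.84)^4 ≈ 46.08
i=5: S_5 = 4.02 * (-1.84)^5 ≈ -84.78
The first 6 terms are: [4.02, -7.4, 13.61, -25.04, 46.08, -84.78]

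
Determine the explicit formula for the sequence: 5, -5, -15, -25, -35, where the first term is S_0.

Check differences: -5 - 5 = -10
-15 - -5 = -10
Common difference d = -10.
First term a = 5.
Formula: S_i = 5 - 10*i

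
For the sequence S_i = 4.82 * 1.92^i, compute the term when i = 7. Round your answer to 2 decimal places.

S_7 = 4.82 * 1.92^7 ≈ 4.82 * 96.1853 ≈ 463.61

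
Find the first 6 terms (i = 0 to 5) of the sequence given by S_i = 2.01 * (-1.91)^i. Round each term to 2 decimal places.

This is a geometric sequence.
i=0: S_0 = 2.01 * (-1.91)^0 = 2.01
i=1: S_1 = 2.01 * (-1.91)^1 ≈ -3.84
i=2: S_2 = 2.01 * (-1.91)^2 ≈ 7.33
i=3: S_3 = 2.01 * (-1.91)^3 ≈ -14.01
i=4: S_4 = 2.01 * (-1.91)^4 ≈ 26.75
i=5: S_5 = 2.01 * (-1.91)^5 ≈ -51.09
The first 6 terms are: [2.01, -3.84, 7.33, -14.01, 26.75, -51.09]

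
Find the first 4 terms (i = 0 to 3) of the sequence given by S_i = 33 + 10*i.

This is an arithmetic sequence.
i=0: S_0 = 33 + 10*0 = 33
i=1: S_1 = 33 + 10*1 = 43
i=2: S_2 = 33 + 10*2 = 53
i=3: S_3 = 33 + 10*3 = 63
The first 4 terms are: [33, 43, 53, 63]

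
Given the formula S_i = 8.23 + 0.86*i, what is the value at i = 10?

S_10 = 8.23 + 0.86*10 = 8.23 + 8.6 = 16.83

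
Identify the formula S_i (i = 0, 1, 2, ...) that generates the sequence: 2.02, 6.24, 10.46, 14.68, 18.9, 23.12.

Check differences: 6.24 - 2.02 = 4.22
10.46 - 6.24 = 4.22
Common difference d = 4.22.
First term a = 2.02.
Formula: S_i = 2.02 + 4.22*i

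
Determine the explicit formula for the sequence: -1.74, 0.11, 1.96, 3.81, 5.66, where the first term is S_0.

Check differences: 0.11 - -1.74 = 1.85
1.96 - 0.11 = 1.85
Common difference d = 1.85.
First term a = -1.74.
Formula: S_i = -1.74 + 1.85*i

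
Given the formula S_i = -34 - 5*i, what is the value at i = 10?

S_10 = -34 + -5*10 = -34 + -50 = -84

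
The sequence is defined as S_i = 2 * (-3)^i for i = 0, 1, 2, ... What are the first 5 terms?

This is a geometric sequence.
i=0: S_0 = 2 * (-3)^0 = 2
i=1: S_1 = 2 * (-3)^1 = -6
i=2: S_2 = 2 * (-3)^2 = 18
i=3: S_3 = 2 * (-3)^3 = -54
i=4: S_4 = 2 * (-3)^4 = 162
The first 5 terms are: [2, -6, 18, -54, 162]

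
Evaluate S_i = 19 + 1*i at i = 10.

S_10 = 19 + 1*10 = 19 + 10 = 29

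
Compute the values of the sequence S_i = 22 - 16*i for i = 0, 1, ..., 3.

This is an arithmetic sequence.
i=0: S_0 = 22 + -16*0 = 22
i=1: S_1 = 22 + -16*1 = 6
i=2: S_2 = 22 + -16*2 = -10
i=3: S_3 = 22 + -16*3 = -26
The first 4 terms are: [22, 6, -10, -26]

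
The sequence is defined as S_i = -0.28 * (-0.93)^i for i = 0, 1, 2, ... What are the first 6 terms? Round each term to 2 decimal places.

This is a geometric sequence.
i=0: S_0 = -0.28 * (-0.93)^0 = -0.28
i=1: S_1 = -0.28 * (-0.93)^1 ≈ 0.26
i=2: S_2 = -0.28 * (-0.93)^2 ≈ -0.24
i=3: S_3 = -0.28 * (-0.93)^3 ≈ 0.23
i=4: S_4 = -0.28 * (-0.93)^4 ≈ -0.21
i=5: S_5 = -0.28 * (-0.93)^5 ≈ 0.19
The first 6 terms are: [-0.28, 0.26, -0.24, 0.23, -0.21, 0.19]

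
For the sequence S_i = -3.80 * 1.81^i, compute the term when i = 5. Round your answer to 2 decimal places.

S_5 = -3.8 * 1.81^5 ≈ -3.8 * 19.4264 ≈ -73.82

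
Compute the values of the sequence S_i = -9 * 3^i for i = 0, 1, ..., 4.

This is a geometric sequence.
i=0: S_0 = -9 * 3^0 = -9
i=1: S_1 = -9 * 3^1 = -27
i=2: S_2 = -9 * 3^2 = -81
i=3: S_3 = -9 * 3^3 = -243
i=4: S_4 = -9 * 3^4 = -729
The first 5 terms are: [-9, -27, -81, -243, -729]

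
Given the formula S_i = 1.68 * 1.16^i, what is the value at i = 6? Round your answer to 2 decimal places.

S_6 = 1.68 * 1.16^6 ≈ 1.68 * 2.4364 ≈ 4.09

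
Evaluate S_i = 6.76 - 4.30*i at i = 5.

S_5 = 6.76 + -4.3*5 = 6.76 + -21.5 = -14.74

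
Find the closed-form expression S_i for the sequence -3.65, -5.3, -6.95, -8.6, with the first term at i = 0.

Check differences: -5.3 - -3.65 = -1.65
-6.95 - -5.3 = -1.65
Common difference d = -1.65.
First term a = -3.65.
Formula: S_i = -3.65 - 1.65*i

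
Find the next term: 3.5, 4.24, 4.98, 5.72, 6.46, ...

Differences: 4.24 - 3.5 = 0.74
This is an arithmetic sequence with common difference d = 0.74.
Next term = 6.46 + 0.74 = 7.2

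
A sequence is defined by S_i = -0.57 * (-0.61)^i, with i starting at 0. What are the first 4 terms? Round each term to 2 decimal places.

This is a geometric sequence.
i=0: S_0 = -0.57 * (-0.61)^0 = -0.57
i=1: S_1 = -0.57 * (-0.61)^1 ≈ 0.35
i=2: S_2 = -0.57 * (-0.61)^2 ≈ -0.21
i=3: S_3 = -0.57 * (-0.61)^3 ≈ 0.13
The first 4 terms are: [-0.57, 0.35, -0.21, 0.13]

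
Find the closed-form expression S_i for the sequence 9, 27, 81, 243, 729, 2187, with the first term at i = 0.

Check ratios: 27 / 9 = 3.0
Common ratio r = 3.
First term a = 9.
Formula: S_i = 9 * 3^i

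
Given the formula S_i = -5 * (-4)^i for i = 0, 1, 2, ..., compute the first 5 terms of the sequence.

This is a geometric sequence.
i=0: S_0 = -5 * (-4)^0 = -5
i=1: S_1 = -5 * (-4)^1 = 20
i=2: S_2 = -5 * (-4)^2 = -80
i=3: S_3 = -5 * (-4)^3 = 320
i=4: S_4 = -5 * (-4)^4 = -1280
The first 5 terms are: [-5, 20, -80, 320, -1280]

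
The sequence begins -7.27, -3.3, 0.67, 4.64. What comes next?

Differences: -3.3 - -7.27 = 3.97
This is an arithmetic sequence with common difference d = 3.97.
Next term = 4.64 + 3.97 = 8.61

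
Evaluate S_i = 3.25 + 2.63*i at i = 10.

S_10 = 3.25 + 2.63*10 = 3.25 + 26.3 = 29.55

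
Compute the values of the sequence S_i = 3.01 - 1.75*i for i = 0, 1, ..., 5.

This is an arithmetic sequence.
i=0: S_0 = 3.01 + -1.75*0 = 3.01
i=1: S_1 = 3.01 + -1.75*1 = 1.26
i=2: S_2 = 3.01 + -1.75*2 = -0.49
i=3: S_3 = 3.01 + -1.75*3 = -2.24
i=4: S_4 = 3.01 + -1.75*4 = -3.99
i=5: S_5 = 3.01 + -1.75*5 = -5.74
The first 6 terms are: [3.01, 1.26, -0.49, -2.24, -3.99, -5.74]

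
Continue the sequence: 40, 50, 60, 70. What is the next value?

Differences: 50 - 40 = 10
This is an arithmetic sequence with common difference d = 10.
Next term = 70 + 10 = 80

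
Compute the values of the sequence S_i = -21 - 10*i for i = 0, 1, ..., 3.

This is an arithmetic sequence.
i=0: S_0 = -21 + -10*0 = -21
i=1: S_1 = -21 + -10*1 = -31
i=2: S_2 = -21 + -10*2 = -41
i=3: S_3 = -21 + -10*3 = -51
The first 4 terms are: [-21, -31, -41, -51]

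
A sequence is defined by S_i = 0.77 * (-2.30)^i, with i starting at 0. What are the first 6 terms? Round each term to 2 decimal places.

This is a geometric sequence.
i=0: S_0 = 0.77 * (-2.3)^0 = 0.77
i=1: S_1 = 0.77 * (-2.3)^1 ≈ -1.77
i=2: S_2 = 0.77 * (-2.3)^2 ≈ 4.07
i=3: S_3 = 0.77 * (-2.3)^3 ≈ -9.37
i=4: S_4 = 0.77 * (-2.3)^4 ≈ 21.55
i=5: S_5 = 0.77 * (-2.3)^5 ≈ -49.56
The first 6 terms are: [0.77, -1.77, 4.07, -9.37, 21.55, -49.56]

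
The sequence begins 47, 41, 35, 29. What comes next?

Differences: 41 - 47 = -6
This is an arithmetic sequence with common difference d = -6.
Next term = 29 + -6 = 23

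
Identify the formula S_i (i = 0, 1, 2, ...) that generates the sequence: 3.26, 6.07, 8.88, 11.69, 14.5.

Check differences: 6.07 - 3.26 = 2.81
8.88 - 6.07 = 2.81
Common difference d = 2.81.
First term a = 3.26.
Formula: S_i = 3.26 + 2.81*i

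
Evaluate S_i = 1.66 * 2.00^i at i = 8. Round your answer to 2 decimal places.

S_8 = 1.66 * 2.0^8 = 1.66 * 256 = 424.96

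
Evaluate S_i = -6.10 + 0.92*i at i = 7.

S_7 = -6.1 + 0.92*7 = -6.1 + 6.44 = 0.34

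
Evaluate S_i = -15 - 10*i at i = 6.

S_6 = -15 + -10*6 = -15 + -60 = -75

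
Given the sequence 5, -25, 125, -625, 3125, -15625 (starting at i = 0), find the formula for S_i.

Check ratios: -25 / 5 = -5.0
Common ratio r = -5.
First term a = 5.
Formula: S_i = 5 * (-5)^i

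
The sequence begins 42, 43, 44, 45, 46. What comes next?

Differences: 43 - 42 = 1
This is an arithmetic sequence with common difference d = 1.
Next term = 46 + 1 = 47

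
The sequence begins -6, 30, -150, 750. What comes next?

Ratios: 30 / -6 = -5.0
This is a geometric sequence with common ratio r = -5.
Next term = 750 * -5 = -3750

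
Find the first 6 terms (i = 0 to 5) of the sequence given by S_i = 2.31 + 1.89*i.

This is an arithmetic sequence.
i=0: S_0 = 2.31 + 1.89*0 = 2.31
i=1: S_1 = 2.31 + 1.89*1 = 4.2
i=2: S_2 = 2.31 + 1.89*2 = 6.09
i=3: S_3 = 2.31 + 1.89*3 = 7.98
i=4: S_4 = 2.31 + 1.89*4 = 9.87
i=5: S_5 = 2.31 + 1.89*5 = 11.76
The first 6 terms are: [2.31, 4.2, 6.09, 7.98, 9.87, 11.76]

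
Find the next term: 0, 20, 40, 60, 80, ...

Differences: 20 - 0 = 20
This is an arithmetic sequence with common difference d = 20.
Next term = 80 + 20 = 100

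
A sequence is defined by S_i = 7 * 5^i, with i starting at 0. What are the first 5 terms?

This is a geometric sequence.
i=0: S_0 = 7 * 5^0 = 7
i=1: S_1 = 7 * 5^1 = 35
i=2: S_2 = 7 * 5^2 = 175
i=3: S_3 = 7 * 5^3 = 875
i=4: S_4 = 7 * 5^4 = 4375
The first 5 terms are: [7, 35, 175, 875, 4375]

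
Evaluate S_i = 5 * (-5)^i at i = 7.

S_7 = 5 * (-5)^7 = 5 * -78125 = -390625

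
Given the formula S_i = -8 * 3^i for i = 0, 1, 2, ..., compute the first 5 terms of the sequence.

This is a geometric sequence.
i=0: S_0 = -8 * 3^0 = -8
i=1: S_1 = -8 * 3^1 = -24
i=2: S_2 = -8 * 3^2 = -72
i=3: S_3 = -8 * 3^3 = -216
i=4: S_4 = -8 * 3^4 = -648
The first 5 terms are: [-8, -24, -72, -216, -648]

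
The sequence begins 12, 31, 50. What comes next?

Differences: 31 - 12 = 19
This is an arithmetic sequence with common difference d = 19.
Next term = 50 + 19 = 69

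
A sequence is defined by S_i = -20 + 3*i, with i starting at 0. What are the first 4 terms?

This is an arithmetic sequence.
i=0: S_0 = -20 + 3*0 = -20
i=1: S_1 = -20 + 3*1 = -17
i=2: S_2 = -20 + 3*2 = -14
i=3: S_3 = -20 + 3*3 = -11
The first 4 terms are: [-20, -17, -14, -11]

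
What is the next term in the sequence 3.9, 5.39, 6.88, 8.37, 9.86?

Differences: 5.39 - 3.9 = 1.49
This is an arithmetic sequence with common difference d = 1.49.
Next term = 9.86 + 1.49 = 11.35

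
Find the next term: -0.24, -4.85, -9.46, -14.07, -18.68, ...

Differences: -4.85 - -0.24 = -4.61
This is an arithmetic sequence with common difference d = -4.61.
Next term = -18.68 + -4.61 = -23.29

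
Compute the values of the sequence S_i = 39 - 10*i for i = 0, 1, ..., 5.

This is an arithmetic sequence.
i=0: S_0 = 39 + -10*0 = 39
i=1: S_1 = 39 + -10*1 = 29
i=2: S_2 = 39 + -10*2 = 19
i=3: S_3 = 39 + -10*3 = 9
i=4: S_4 = 39 + -10*4 = -1
i=5: S_5 = 39 + -10*5 = -11
The first 6 terms are: [39, 29, 19, 9, -1, -11]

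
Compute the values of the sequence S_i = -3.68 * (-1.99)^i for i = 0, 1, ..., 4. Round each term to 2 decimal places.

This is a geometric sequence.
i=0: S_0 = -3.68 * (-1.99)^0 = -3.68
i=1: S_1 = -3.68 * (-1.99)^1 ≈ 7.32
i=2: S_2 = -3.68 * (-1.99)^2 ≈ -14.57
i=3: S_3 = -3.68 * (-1.99)^3 ≈ 29.0
i=4: S_4 = -3.68 * (-1.99)^4 ≈ -57.71
The first 5 terms are: [-3.68, 7.32, -14.57, 29.0, -57.71]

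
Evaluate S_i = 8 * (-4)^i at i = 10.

S_10 = 8 * (-4)^10 = 8 * 1048576 = 8388608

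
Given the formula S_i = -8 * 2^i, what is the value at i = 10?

S_10 = -8 * 2^10 = -8 * 1024 = -8192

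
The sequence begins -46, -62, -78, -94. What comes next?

Differences: -62 - -46 = -16
This is an arithmetic sequence with common difference d = -16.
Next term = -94 + -16 = -110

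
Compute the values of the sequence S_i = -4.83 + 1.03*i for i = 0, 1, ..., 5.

This is an arithmetic sequence.
i=0: S_0 = -4.83 + 1.03*0 = -4.83
i=1: S_1 = -4.83 + 1.03*1 = -3.8
i=2: S_2 = -4.83 + 1.03*2 = -2.77
i=3: S_3 = -4.83 + 1.03*3 = -1.74
i=4: S_4 = -4.83 + 1.03*4 = -0.71
i=5: S_5 = -4.83 + 1.03*5 = 0.32
The first 6 terms are: [-4.83, -3.8, -2.77, -1.74, -0.71, 0.32]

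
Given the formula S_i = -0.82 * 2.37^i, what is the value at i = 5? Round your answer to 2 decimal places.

S_5 = -0.82 * 2.37^5 ≈ -0.82 * 74.7725 ≈ -61.31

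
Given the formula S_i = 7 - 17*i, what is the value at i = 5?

S_5 = 7 + -17*5 = 7 + -85 = -78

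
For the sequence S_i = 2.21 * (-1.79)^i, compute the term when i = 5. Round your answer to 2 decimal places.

S_5 = 2.21 * (-1.79)^5 ≈ 2.21 * -18.3766 ≈ -40.61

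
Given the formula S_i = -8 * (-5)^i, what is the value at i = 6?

S_6 = -8 * (-5)^6 = -8 * 15625 = -125000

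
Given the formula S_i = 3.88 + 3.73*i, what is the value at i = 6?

S_6 = 3.88 + 3.73*6 = 3.88 + 22.38 = 26.26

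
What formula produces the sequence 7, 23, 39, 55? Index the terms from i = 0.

Check differences: 23 - 7 = 16
39 - 23 = 16
Common difference d = 16.
First term a = 7.
Formula: S_i = 7 + 16*i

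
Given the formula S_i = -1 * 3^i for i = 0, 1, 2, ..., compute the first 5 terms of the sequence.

This is a geometric sequence.
i=0: S_0 = -1 * 3^0 = -1
i=1: S_1 = -1 * 3^1 = -3
i=2: S_2 = -1 * 3^2 = -9
i=3: S_3 = -1 * 3^3 = -27
i=4: S_4 = -1 * 3^4 = -81
The first 5 terms are: [-1, -3, -9, -27, -81]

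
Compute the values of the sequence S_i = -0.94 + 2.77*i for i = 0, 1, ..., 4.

This is an arithmetic sequence.
i=0: S_0 = -0.94 + 2.77*0 = -0.94
i=1: S_1 = -0.94 + 2.77*1 = 1.83
i=2: S_2 = -0.94 + 2.77*2 = 4.6
i=3: S_3 = -0.94 + 2.77*3 = 7.37
i=4: S_4 = -0.94 + 2.77*4 = 10.14
The first 5 terms are: [-0.94, 1.83, 4.6, 7.37, 10.14]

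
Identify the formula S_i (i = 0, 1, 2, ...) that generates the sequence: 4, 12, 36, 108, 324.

Check ratios: 12 / 4 = 3.0
Common ratio r = 3.
First term a = 4.
Formula: S_i = 4 * 3^i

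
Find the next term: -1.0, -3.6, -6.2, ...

Differences: -3.6 - -1.0 = -2.6
This is an arithmetic sequence with common difference d = -2.6.
Next term = -6.2 + -2.6 = -8.8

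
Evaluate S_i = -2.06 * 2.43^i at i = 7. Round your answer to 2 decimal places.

S_7 = -2.06 * 2.43^7 ≈ -2.06 * 500.3155 ≈ -1030.65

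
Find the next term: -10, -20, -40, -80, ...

Ratios: -20 / -10 = 2.0
This is a geometric sequence with common ratio r = 2.
Next term = -80 * 2 = -160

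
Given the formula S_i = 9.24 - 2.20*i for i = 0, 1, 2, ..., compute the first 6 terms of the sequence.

This is an arithmetic sequence.
i=0: S_0 = 9.24 + -2.2*0 = 9.24
i=1: S_1 = 9.24 + -2.2*1 = 7.04
i=2: S_2 = 9.24 + -2.2*2 = 4.84
i=3: S_3 = 9.24 + -2.2*3 = 2.64
i=4: S_4 = 9.24 + -2.2*4 = 0.44
i=5: S_5 = 9.24 + -2.2*5 = -1.76
The first 6 terms are: [9.24, 7.04, 4.84, 2.64, 0.44, -1.76]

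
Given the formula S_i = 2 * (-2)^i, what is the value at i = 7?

S_7 = 2 * (-2)^7 = 2 * -128 = -256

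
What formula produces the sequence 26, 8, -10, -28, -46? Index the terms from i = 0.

Check differences: 8 - 26 = -18
-10 - 8 = -18
Common difference d = -18.
First term a = 26.
Formula: S_i = 26 - 18*i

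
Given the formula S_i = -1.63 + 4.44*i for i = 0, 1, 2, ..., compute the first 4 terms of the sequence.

This is an arithmetic sequence.
i=0: S_0 = -1.63 + 4.44*0 = -1.63
i=1: S_1 = -1.63 + 4.44*1 = 2.81
i=2: S_2 = -1.63 + 4.44*2 = 7.25
i=3: S_3 = -1.63 + 4.44*3 = 11.69
The first 4 terms are: [-1.63, 2.81, 7.25, 11.69]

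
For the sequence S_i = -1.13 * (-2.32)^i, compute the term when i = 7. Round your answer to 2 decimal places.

S_7 = -1.13 * (-2.32)^7 ≈ -1.13 * -361.7561 ≈ 408.78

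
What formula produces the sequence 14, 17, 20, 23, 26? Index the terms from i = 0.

Check differences: 17 - 14 = 3
20 - 17 = 3
Common difference d = 3.
First term a = 14.
Formula: S_i = 14 + 3*i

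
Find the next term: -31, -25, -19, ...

Differences: -25 - -31 = 6
This is an arithmetic sequence with common difference d = 6.
Next term = -19 + 6 = -13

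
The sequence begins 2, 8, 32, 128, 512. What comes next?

Ratios: 8 / 2 = 4.0
This is a geometric sequence with common ratio r = 4.
Next term = 512 * 4 = 2048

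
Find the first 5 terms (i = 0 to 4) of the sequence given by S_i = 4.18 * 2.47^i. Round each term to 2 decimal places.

This is a geometric sequence.
i=0: S_0 = 4.18 * 2.47^0 = 4.18
i=1: S_1 = 4.18 * 2.47^1 ≈ 10.32
i=2: S_2 = 4.18 * 2.47^2 ≈ 25.5
i=3: S_3 = 4.18 * 2.47^3 ≈ 62.99
i=4: S_4 = 4.18 * 2.47^4 ≈ 155.58
The first 5 terms are: [4.18, 10.32, 25.5, 62.99, 155.58]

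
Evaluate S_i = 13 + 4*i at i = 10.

S_10 = 13 + 4*10 = 13 + 40 = 53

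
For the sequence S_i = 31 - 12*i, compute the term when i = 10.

S_10 = 31 + -12*10 = 31 + -120 = -89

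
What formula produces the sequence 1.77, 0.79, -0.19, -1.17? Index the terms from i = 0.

Check differences: 0.79 - 1.77 = -0.98
-0.19 - 0.79 = -0.98
Common difference d = -0.98.
First term a = 1.77.
Formula: S_i = 1.77 - 0.98*i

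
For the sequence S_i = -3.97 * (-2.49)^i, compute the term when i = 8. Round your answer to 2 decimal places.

S_8 = -3.97 * (-2.49)^8 ≈ -3.97 * 1477.7289 ≈ -5866.58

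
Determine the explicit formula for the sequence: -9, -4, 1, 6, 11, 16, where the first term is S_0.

Check differences: -4 - -9 = 5
1 - -4 = 5
Common difference d = 5.
First term a = -9.
Formula: S_i = -9 + 5*i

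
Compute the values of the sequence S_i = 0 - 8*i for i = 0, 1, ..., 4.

This is an arithmetic sequence.
i=0: S_0 = 0 + -8*0 = 0
i=1: S_1 = 0 + -8*1 = -8
i=2: S_2 = 0 + -8*2 = -16
i=3: S_3 = 0 + -8*3 = -24
i=4: S_4 = 0 + -8*4 = -32
The first 5 terms are: [0, -8, -16, -24, -32]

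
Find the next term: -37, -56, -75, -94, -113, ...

Differences: -56 - -37 = -19
This is an arithmetic sequence with common difference d = -19.
Next term = -113 + -19 = -132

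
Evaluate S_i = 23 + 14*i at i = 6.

S_6 = 23 + 14*6 = 23 + 84 = 107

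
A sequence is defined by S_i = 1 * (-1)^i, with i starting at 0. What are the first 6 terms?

This is a geometric sequence.
i=0: S_0 = 1 * (-1)^0 = 1
i=1: S_1 = 1 * (-1)^1 = -1
i=2: S_2 = 1 * (-1)^2 = 1
i=3: S_3 = 1 * (-1)^3 = -1
i=4: S_4 = 1 * (-1)^4 = 1
i=5: S_5 = 1 * (-1)^5 = -1
The first 6 terms are: [1, -1, 1, -1, 1, -1]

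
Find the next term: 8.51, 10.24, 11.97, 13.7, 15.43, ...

Differences: 10.24 - 8.51 = 1.73
This is an arithmetic sequence with common difference d = 1.73.
Next term = 15.43 + 1.73 = 17.16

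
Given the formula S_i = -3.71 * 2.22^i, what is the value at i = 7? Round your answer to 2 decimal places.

S_7 = -3.71 * 2.22^7 ≈ -3.71 * 265.7485 ≈ -985.93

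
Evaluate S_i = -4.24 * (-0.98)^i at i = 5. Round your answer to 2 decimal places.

S_5 = -4.24 * (-0.98)^5 ≈ -4.24 * -0.9039 ≈ 3.83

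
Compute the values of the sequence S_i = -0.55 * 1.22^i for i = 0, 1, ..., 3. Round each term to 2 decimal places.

This is a geometric sequence.
i=0: S_0 = -0.55 * 1.22^0 = -0.55
i=1: S_1 = -0.55 * 1.22^1 ≈ -0.67
i=2: S_2 = -0.55 * 1.22^2 ≈ -0.82
i=3: S_3 = -0.55 * 1.22^3 ≈ -1.0
The first 4 terms are: [-0.55, -0.67, -0.82, -1.0]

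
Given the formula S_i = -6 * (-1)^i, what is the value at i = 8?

S_8 = -6 * (-1)^8 = -6 * 1 = -6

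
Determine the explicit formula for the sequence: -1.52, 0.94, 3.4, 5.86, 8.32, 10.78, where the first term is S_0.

Check differences: 0.94 - -1.52 = 2.46
3.4 - 0.94 = 2.46
Common difference d = 2.46.
First term a = -1.52.
Formula: S_i = -1.52 + 2.46*i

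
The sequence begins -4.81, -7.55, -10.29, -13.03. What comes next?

Differences: -7.55 - -4.81 = -2.74
This is an arithmetic sequence with common difference d = -2.74.
Next term = -13.03 + -2.74 = -15.77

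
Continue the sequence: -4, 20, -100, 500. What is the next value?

Ratios: 20 / -4 = -5.0
This is a geometric sequence with common ratio r = -5.
Next term = 500 * -5 = -2500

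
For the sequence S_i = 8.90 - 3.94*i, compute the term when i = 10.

S_10 = 8.9 + -3.94*10 = 8.9 + -39.4 = -30.5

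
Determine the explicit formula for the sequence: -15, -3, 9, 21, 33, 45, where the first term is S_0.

Check differences: -3 - -15 = 12
9 - -3 = 12
Common difference d = 12.
First term a = -15.
Formula: S_i = -15 + 12*i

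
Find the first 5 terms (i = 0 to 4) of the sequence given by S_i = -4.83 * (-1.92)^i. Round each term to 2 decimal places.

This is a geometric sequence.
i=0: S_0 = -4.83 * (-1.92)^0 = -4.83
i=1: S_1 = -4.83 * (-1.92)^1 ≈ 9.27
i=2: S_2 = -4.83 * (-1.92)^2 ≈ -17.81
i=3: S_3 = -4.83 * (-1.92)^3 ≈ 34.19
i=4: S_4 = -4.83 * (-1.92)^4 ≈ -65.64
The first 5 terms are: [-4.83, 9.27, -17.81, 34.19, -65.64]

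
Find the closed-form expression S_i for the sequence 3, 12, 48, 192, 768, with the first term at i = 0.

Check ratios: 12 / 3 = 4.0
Common ratio r = 4.
First term a = 3.
Formula: S_i = 3 * 4^i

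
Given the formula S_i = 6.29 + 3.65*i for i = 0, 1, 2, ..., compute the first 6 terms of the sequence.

This is an arithmetic sequence.
i=0: S_0 = 6.29 + 3.65*0 = 6.29
i=1: S_1 = 6.29 + 3.65*1 = 9.94
i=2: S_2 = 6.29 + 3.65*2 = 13.59
i=3: S_3 = 6.29 + 3.65*3 = 17.24
i=4: S_4 = 6.29 + 3.65*4 = 20.89
i=5: S_5 = 6.29 + 3.65*5 = 24.54
The first 6 terms are: [6.29, 9.94, 13.59, 17.24, 20.89, 24.54]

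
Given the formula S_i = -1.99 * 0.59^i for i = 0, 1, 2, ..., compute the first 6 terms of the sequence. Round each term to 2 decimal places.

This is a geometric sequence.
i=0: S_0 = -1.99 * 0.59^0 = -1.99
i=1: S_1 = -1.99 * 0.59^1 ≈ -1.17
i=2: S_2 = -1.99 * 0.59^2 ≈ -0.69
i=3: S_3 = -1.99 * 0.59^3 ≈ -0.41
i=4: S_4 = -1.99 * 0.59^4 ≈ -0.24
i=5: S_5 = -1.99 * 0.59^5 ≈ -0.14
The first 6 terms are: [-1.99, -1.17, -0.69, -0.41, -0.24, -0.14]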